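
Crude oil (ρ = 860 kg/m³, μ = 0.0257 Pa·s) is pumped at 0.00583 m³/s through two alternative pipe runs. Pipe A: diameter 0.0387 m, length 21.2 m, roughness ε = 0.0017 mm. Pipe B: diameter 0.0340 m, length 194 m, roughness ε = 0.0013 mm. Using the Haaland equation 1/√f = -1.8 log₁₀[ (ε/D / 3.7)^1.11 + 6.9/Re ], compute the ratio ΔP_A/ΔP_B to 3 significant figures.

ΔP_A/ΔP_B ≈ 0.0594

Pipe A: V = Q/A = 0.00583/0.001176 = 4.956 m/s; Re = 6418; ε/D = 4.39e-05; Haaland → f = 0.03506; ΔP_A = f(L/D)(ρV²/2) = 2.028e+05 Pa.
Pipe B: V = Q/A = 0.00583/0.0009079 = 6.421 m/s; Re = 7306; ε/D = 3.82e-05; Haaland → f = 0.03376; ΔP_B = f(L/D)(ρV²/2) = 3.416e+06 Pa.
ΔP_A/ΔP_B = 2.028e+05/3.416e+06 = 0.0594.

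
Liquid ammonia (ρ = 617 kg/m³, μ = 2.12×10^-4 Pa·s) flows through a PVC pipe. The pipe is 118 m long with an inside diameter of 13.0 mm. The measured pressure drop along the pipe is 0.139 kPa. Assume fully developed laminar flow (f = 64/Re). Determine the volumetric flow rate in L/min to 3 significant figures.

Q ≈ 0.234 L/min

For laminar flow, f = 64/Re with Re = ρVD/μ, so Darcy-Weisbach reduces to ΔP = 32μLV/D². Solving for V: V = ΔP·D²/(32μL) = 139·(0.013)²/(32·0.000212·118) = 0.02934 m/s.
Check: Re = ρVD/μ = 617·0.02934·0.013/0.000212 = 1110 < 2300, so the laminar assumption holds.
Q = V·A = 0.02934·(π/4·0.013²) = 3.895e-06 m³/s = 0.234 L/min.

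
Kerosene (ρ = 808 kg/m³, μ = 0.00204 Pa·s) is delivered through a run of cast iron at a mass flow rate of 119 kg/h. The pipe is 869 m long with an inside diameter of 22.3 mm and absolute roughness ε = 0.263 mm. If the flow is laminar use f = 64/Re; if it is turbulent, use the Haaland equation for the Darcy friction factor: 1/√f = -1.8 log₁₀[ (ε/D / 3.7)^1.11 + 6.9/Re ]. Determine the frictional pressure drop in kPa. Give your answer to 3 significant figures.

ṁ = 119 kg/h = 119/3600 = 0.03306 kg/s.
A = πD²/4 = π(0.0223)²/4 = 0.0003906 m²; mean velocity V = ṁ/(ρA) = 0.03306/(808 · 0.0003906) = 0.1047 m/s.
Reynolds number Re = ρVD/μ = 808 · 0.1047 · 0.0223 / 0.00204 = 925.2.
Re < 2300 → laminar flow, so f = 64/Re = 64/925.2 = 0.06918 (the turbulent correlation is not needed).
Darcy-Weisbach: ΔP = f(L/D)(ρV²/2) = 0.06918·(869/0.0223)·(808·0.1047²/2) = 0.06918·3.897e+04·4.432 = 1.195e+04 Pa.
ΔP = 1.195e+04 Pa = 11.9 kPa.

ΔP ≈ 11.9 kPa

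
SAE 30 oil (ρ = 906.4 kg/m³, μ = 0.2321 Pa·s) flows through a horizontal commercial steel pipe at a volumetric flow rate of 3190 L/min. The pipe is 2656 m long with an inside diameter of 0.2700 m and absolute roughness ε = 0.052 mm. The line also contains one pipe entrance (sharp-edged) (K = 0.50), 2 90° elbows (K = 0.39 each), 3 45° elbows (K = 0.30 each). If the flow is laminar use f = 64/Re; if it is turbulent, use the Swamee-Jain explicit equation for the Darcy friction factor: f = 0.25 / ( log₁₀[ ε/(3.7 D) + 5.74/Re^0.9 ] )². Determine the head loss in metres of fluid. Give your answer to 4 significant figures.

h_f ≈ 28.35 m

Q = 3190 L/min = 3190/60000 = 0.05317 m³/s.
Cross-sectional area A = πD²/4 = π(0.27)²/4 = 0.05726 m²; mean velocity V = Q/A = 0.05317/0.05726 = 0.9286 m/s.
Reynolds number Re = ρVD/μ = 906.4 · 0.9286 · 0.27 / 0.232 = 979.1.
Re < 2300 → laminar flow, so f = 64/Re = 64/979.1 = 0.06537 (the turbulent correlation is not needed).
Total minor-loss coefficient ΣK = 1·0.5 + 2·0.39 + 3·0.3 = 2.18.
ΔP = [f·L/D + ΣK]·(ρV²/2) = [0.06537·2656/0.27 + 2.18]·(906.4·0.9286²/2) = [643 + 2.18]·390.8 = 2.521e+05 Pa.
Head loss h_f = ΔP/(ρg) = 2.521e+05/(906.4·9.81) = 28.35 m.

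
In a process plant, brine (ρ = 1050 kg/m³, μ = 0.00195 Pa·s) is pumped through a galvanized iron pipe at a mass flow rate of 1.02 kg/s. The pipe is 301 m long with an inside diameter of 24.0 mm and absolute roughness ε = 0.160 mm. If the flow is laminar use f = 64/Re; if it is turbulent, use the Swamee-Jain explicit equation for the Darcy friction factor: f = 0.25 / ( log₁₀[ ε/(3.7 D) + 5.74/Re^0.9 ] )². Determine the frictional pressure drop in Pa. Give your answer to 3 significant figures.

A = πD²/4 = π(0.024)²/4 = 0.0004524 m²; mean velocity V = ṁ/(ρA) = 1.02/(1050 · 0.0004524) = 2.147 m/s.
Reynolds number Re = ρVD/μ = 1050 · 2.147 · 0.024 / 0.00195 = 2.775e+04.
Re > 4000 → turbulent. Relative roughness ε/D = 0.00016/0.024 = 0.00667. Swamee-Jain: f = 0.25/(log₁₀[0.00667/3.7 + 5.74/2.775e+04^0.9])² = 0.25/(log₁₀[0.0018 + 0.000575])² = 0.25/(-2.624)² = 0.03631.
Darcy-Weisbach: ΔP = f(L/D)(ρV²/2) = 0.03631·(301/0.024)·(1050·2.147²/2) = 0.03631·1.254e+04·2421 = 1.102e+06 Pa.

ΔP ≈ 1.10×10^6 Pa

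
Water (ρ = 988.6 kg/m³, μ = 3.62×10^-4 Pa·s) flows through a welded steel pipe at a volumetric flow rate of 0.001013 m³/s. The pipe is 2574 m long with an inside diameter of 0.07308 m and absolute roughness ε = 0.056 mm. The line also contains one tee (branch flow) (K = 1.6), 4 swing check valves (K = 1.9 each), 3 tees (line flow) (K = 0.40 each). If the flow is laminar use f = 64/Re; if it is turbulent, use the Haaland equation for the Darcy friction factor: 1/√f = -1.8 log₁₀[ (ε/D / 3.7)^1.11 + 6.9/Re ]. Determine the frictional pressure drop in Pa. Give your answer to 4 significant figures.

ΔP ≈ 23840 Pa

Cross-sectional area A = πD²/4 = π(0.07308)²/4 = 0.004195 m²; mean velocity V = Q/A = 0.001013/0.004195 = 0.2415 m/s.
Reynolds number Re = ρVD/μ = 988.6 · 0.2415 · 0.07308 / 0.000362 = 4.82e+04.
Re > 4000 → turbulent. Relative roughness ε/D = 5.6e-05/0.07308 = 0.000766. Haaland: 1/√f = -1.8 log₁₀[(0.000766/3.7)^1.11 + 6.9/4.82e+04] = -1.8 log₁₀[8.15e-05 + 0.000143] = 6.567, so f = 0.02319.
Total minor-loss coefficient ΣK = 1·1.6 + 4·1.9 + 3·0.4 = 10.4.
ΔP = [f·L/D + ΣK]·(ρV²/2) = [0.02319·2574/0.07308 + 10.4]·(988.6·0.2415²/2) = [816.6 + 10.4]·28.83 = 2.384e+04 Pa.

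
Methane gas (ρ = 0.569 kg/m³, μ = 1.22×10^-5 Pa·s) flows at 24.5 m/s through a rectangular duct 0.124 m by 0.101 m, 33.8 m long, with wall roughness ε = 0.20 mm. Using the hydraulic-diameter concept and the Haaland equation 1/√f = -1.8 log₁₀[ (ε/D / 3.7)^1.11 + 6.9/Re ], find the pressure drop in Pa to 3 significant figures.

ΔP ≈ 1250 Pa

Hydraulic diameter D_h = 4A/P = 4·(0.124·0.101)/(2·(0.124+0.101)) = 0.0501/0.45 = 0.1113 m.
Re = ρVD_h/μ = 0.569·24.5·0.1113/1.22e-05 = 1.272e+05.
ε/D_h = 0.0002/0.1113 = 0.0018; Haaland gives 1/√f = -1.8 log₁₀[0.00021+5.42e-05] = 6.441, so f = 0.0241.
ΔP = f(L/D_h)(ρV²/2) = 0.0241·33.8/0.1113·170.8 = 1250 Pa.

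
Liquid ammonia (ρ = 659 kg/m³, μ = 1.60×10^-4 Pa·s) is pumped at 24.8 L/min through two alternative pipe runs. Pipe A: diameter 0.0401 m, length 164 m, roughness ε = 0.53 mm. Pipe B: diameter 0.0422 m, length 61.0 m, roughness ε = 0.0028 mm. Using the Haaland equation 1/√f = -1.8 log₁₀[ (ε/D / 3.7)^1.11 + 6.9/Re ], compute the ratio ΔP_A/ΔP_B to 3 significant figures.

Pipe A: V = Q/A = 0.0004133/0.001263 = 0.3273 m/s; Re = 5.405e+04; ε/D = 0.0132; Haaland → f = 0.04271; ΔP_A = f(L/D)(ρV²/2) = 6164 Pa.
Pipe B: V = Q/A = 0.0004133/0.001399 = 0.2955 m/s; Re = 5.136e+04; ε/D = 6.64e-05; Haaland → f = 0.02077; ΔP_B = f(L/D)(ρV²/2) = 864 Pa.
ΔP_A/ΔP_B = 6164/864 = 7.13.

ΔP_A/ΔP_B ≈ 7.13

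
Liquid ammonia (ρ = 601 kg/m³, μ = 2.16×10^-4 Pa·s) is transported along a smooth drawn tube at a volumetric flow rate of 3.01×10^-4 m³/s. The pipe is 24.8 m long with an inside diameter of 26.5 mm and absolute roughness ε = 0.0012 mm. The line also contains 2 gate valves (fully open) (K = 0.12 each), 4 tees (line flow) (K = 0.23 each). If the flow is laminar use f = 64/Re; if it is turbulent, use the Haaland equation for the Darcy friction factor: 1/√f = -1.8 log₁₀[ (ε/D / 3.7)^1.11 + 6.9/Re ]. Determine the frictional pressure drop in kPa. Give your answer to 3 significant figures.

ΔP ≈ 1.94 kPa

Cross-sectional area A = πD²/4 = π(0.0265)²/4 = 0.0005515 m²; mean velocity V = Q/A = 0.000301/0.0005515 = 0.5457 m/s.
Reynolds number Re = ρVD/μ = 601 · 0.5457 · 0.0265 / 0.000216 = 4.024e+04.
Re > 4000 → turbulent. Relative roughness ε/D = 1.2e-06/0.0265 = 4.53e-05. Haaland: 1/√f = -1.8 log₁₀[(4.53e-05/3.7)^1.11 + 6.9/4.024e+04] = -1.8 log₁₀[3.53e-06 + 0.000171] = 6.763, so f = 0.02187.
Total minor-loss coefficient ΣK = 2·0.12 + 4·0.23 = 1.16.
ΔP = [f·L/D + ΣK]·(ρV²/2) = [0.02187·24.8/0.0265 + 1.16]·(601·0.5457²/2) = [20.46 + 1.16]·89.5 = 1935 Pa.
ΔP = 1935 Pa = 1.94 kPa.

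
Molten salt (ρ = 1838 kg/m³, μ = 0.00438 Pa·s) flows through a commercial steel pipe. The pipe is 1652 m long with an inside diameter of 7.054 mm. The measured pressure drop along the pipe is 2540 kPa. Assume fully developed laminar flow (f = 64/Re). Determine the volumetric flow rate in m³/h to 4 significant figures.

For laminar flow, f = 64/Re with Re = ρVD/μ, so Darcy-Weisbach reduces to ΔP = 32μLV/D². Solving for V: V = ΔP·D²/(32μL) = 2.54e+06·(0.007054)²/(32·0.00438·1652) = 0.5458 m/s.
Check: Re = ρVD/μ = 1838·0.5458·0.007054/0.00438 = 1616 < 2300, so the laminar assumption holds.
Q = V·A = 0.5458·(π/4·0.007054²) = 2.133e-05 m³/s = 0.07680 m³/h.

Q ≈ 0.07680 m³/h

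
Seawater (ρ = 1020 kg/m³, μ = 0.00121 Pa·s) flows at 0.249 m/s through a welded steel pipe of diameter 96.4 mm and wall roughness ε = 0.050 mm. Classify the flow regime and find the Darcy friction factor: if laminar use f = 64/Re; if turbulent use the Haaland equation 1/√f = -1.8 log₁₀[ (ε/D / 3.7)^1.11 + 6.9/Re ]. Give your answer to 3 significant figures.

Re = ρVD/μ = 1020·0.249·0.0964/0.00121 = 2.023e+04.
Re > 4000 → turbulent. ε/D = 5e-05/0.0964 = 0.000519; Haaland: 1/√f = -1.8 log₁₀[5.28e-05 + 0.000341] = 6.128, so f = 0.02663.

f ≈ 0.0266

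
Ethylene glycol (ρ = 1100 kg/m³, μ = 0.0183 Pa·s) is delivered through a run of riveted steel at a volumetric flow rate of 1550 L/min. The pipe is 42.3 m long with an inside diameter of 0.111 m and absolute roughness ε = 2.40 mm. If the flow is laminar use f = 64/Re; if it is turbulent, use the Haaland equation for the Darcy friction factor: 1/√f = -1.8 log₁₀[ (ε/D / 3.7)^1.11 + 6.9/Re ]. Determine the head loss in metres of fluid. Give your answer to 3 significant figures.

Q = 1550 L/min = 1550/60000 = 0.02583 m³/s.
Cross-sectional area A = πD²/4 = π(0.111)²/4 = 0.009677 m²; mean velocity V = Q/A = 0.02583/0.009677 = 2.67 m/s.
Reynolds number Re = ρVD/μ = 1100 · 2.67 · 0.111 / 0.0183 = 1.781e+04.
Re > 4000 → turbulent. Relative roughness ε/D = 0.0024/0.111 = 0.0216. Haaland: 1/√f = -1.8 log₁₀[(0.0216/3.7)^1.11 + 6.9/1.781e+04] = -1.8 log₁₀[0.00332 + 0.000387] = 4.376, so f = 0.05222.
Darcy-Weisbach: ΔP = f(L/D)(ρV²/2) = 0.05222·(42.3/0.111)·(1100·2.67²/2) = 0.05222·381.1·3920 = 7.801e+04 Pa.
Head loss h_f = ΔP/(ρg) = 7.801e+04/(1100·9.81) = 7.23 m.

h_f ≈ 7.23 m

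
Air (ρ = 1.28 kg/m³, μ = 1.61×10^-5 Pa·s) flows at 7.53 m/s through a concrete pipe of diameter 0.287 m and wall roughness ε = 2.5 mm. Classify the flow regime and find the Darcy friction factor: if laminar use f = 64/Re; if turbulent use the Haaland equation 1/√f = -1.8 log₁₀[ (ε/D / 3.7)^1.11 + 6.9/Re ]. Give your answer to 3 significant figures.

Re = ρVD/μ = 1.28·7.53·0.287/1.61e-05 = 1.718e+05.
Re > 4000 → turbulent. ε/D = 0.0025/0.287 = 0.00871; Haaland: 1/√f = -1.8 log₁₀[0.00121 + 4.02e-05] = 5.226, so f = 0.03662.

f ≈ 0.0366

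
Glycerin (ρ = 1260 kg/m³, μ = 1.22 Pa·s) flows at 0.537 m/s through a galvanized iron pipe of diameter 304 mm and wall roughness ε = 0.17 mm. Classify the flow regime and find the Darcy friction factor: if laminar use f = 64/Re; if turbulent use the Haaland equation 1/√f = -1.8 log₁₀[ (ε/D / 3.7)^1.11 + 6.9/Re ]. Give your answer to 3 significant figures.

f ≈ 0.380

Re = ρVD/μ = 1260·0.537·0.304/1.22 = 168.6.
Re < 2300 → laminar, so f = 64/Re = 0.3796 (roughness is irrelevant in laminar flow).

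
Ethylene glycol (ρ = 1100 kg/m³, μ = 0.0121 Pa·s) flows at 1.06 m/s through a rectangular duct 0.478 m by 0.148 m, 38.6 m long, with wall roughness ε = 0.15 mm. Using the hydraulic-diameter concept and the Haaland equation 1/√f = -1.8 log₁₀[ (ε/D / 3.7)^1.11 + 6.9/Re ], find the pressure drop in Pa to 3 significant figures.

ΔP ≈ 2800 Pa

Hydraulic diameter D_h = 4A/P = 4·(0.478·0.148)/(2·(0.478+0.148)) = 0.283/1.252 = 0.226 m.
Re = ρVD_h/μ = 1100·1.06·0.226/0.0121 = 2.178e+04.
ε/D_h = 0.00015/0.226 = 0.000664; Haaland gives 1/√f = -1.8 log₁₀[6.94e-05+0.000317] = 6.144, so f = 0.02649.
ΔP = f(L/D_h)(ρV²/2) = 0.02649·38.6/0.226·618 = 2796 Pa.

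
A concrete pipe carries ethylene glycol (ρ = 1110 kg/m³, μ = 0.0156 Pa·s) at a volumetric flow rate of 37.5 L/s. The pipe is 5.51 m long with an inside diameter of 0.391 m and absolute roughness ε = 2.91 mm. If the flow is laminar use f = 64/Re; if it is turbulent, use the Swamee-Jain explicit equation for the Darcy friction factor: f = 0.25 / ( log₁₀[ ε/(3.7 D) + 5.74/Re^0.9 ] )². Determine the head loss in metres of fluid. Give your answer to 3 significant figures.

Q = 37.5 L/s = 37.5/1000 = 0.0375 m³/s.
Cross-sectional area A = πD²/4 = π(0.391)²/4 = 0.1201 m²; mean velocity V = Q/A = 0.0375/0.1201 = 0.3123 m/s.
Reynolds number Re = ρVD/μ = 1110 · 0.3123 · 0.391 / 0.0156 = 8689.
Re > 4000 → turbulent. Relative roughness ε/D = 0.00291/0.391 = 0.00744. Swamee-Jain: f = 0.25/(log₁₀[0.00744/3.7 + 5.74/8689^0.9])² = 0.25/(log₁₀[0.00201 + 0.00164])² = 0.25/(-2.438)² = 0.04206.
Darcy-Weisbach: ΔP = f(L/D)(ρV²/2) = 0.04206·(5.51/0.391)·(1110·0.3123²/2) = 0.04206·14.09·54.13 = 32.09 Pa.
Head loss h_f = ΔP/(ρg) = 32.09/(1110·9.81) = 0.00295 m.

h_f ≈ 0.00295 m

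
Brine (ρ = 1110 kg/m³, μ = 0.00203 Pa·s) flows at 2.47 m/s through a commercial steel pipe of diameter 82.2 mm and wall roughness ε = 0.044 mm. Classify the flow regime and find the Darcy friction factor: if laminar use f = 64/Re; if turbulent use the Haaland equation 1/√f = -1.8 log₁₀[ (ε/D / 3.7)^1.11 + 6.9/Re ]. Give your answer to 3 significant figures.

f ≈ 0.0200

Re = ρVD/μ = 1110·2.47·0.0822/0.00203 = 1.11e+05.
Re > 4000 → turbulent. ε/D = 4.4e-05/0.0822 = 0.000535; Haaland: 1/√f = -1.8 log₁₀[5.47e-05 + 6.22e-05] = 7.078, so f = 0.01996.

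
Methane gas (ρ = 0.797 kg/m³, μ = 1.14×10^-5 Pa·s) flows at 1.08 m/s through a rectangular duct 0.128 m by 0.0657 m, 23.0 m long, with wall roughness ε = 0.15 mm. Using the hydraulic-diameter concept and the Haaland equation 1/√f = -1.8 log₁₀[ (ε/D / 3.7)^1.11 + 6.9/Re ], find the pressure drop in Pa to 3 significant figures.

Hydraulic diameter D_h = 4A/P = 4·(0.128·0.0657)/(2·(0.128+0.0657)) = 0.03364/0.3874 = 0.08683 m.
Re = ρVD_h/μ = 0.797·1.08·0.08683/1.14e-05 = 6556.
ε/D_h = 0.00015/0.08683 = 0.00173; Haaland gives 1/√f = -1.8 log₁₀[0.000201+0.00105] = 5.224, so f = 0.03665.
ΔP = f(L/D_h)(ρV²/2) = 0.03665·23/0.08683·0.4648 = 4.512 Pa.

ΔP ≈ 4.51 Pa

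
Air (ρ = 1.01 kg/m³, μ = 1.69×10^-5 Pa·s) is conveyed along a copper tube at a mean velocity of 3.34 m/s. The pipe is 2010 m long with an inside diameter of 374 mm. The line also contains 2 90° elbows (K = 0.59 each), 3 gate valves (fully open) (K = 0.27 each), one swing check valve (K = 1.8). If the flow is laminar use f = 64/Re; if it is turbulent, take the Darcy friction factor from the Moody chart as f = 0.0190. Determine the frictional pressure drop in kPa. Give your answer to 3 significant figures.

Reynolds number Re = ρVD/μ = 1.01 · 3.34 · 0.374 / 1.69e-05 = 7.465e+04.
Re > 4000 → turbulent; use the Moody-chart value f = 0.0190.
Total minor-loss coefficient ΣK = 2·0.59 + 3·0.27 + 1·1.8 = 3.79.
ΔP = [f·L/D + ΣK]·(ρV²/2) = [0.019·2010/0.374 + 3.79]·(1.01·3.34²/2) = [102.1 + 3.79]·5.634 = 596.6 Pa.
ΔP = 596.6 Pa = 0.597 kPa.

ΔP ≈ 0.597 kPa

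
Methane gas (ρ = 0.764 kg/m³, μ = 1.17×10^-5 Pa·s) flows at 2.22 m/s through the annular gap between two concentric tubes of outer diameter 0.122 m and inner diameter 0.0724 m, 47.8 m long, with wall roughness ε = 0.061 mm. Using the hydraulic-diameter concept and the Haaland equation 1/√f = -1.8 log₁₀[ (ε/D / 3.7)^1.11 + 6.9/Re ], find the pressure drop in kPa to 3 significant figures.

Hydraulic diameter D_h = 4A/P = D_o - D_i = 0.122 - 0.0724 = 0.0496 m.
Re = ρVD_h/μ = 0.764·2.22·0.0496/1.17e-05 = 7190.
ε/D_h = 6.1e-05/0.0496 = 0.00123; Haaland gives 1/√f = -1.8 log₁₀[0.000138+0.00096] = 5.327, so f = 0.03524.
ΔP = f(L/D_h)(ρV²/2) = 0.03524·47.8/0.0496·1.883 = 63.93 Pa.
ΔP = 0.0639 kPa.

ΔP ≈ 0.0639 kPa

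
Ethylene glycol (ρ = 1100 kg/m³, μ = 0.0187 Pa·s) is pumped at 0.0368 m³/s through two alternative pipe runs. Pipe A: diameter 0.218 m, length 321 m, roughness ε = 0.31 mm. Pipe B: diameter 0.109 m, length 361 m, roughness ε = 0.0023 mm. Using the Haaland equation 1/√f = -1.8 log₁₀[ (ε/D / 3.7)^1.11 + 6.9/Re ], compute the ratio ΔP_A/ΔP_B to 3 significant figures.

Pipe A: V = Q/A = 0.0368/0.03733 = 0.9859 m/s; Re = 1.264e+04; ε/D = 0.00142; Haaland → f = 0.0311; ΔP_A = f(L/D)(ρV²/2) = 2.448e+04 Pa.
Pipe B: V = Q/A = 0.0368/0.009331 = 3.944 m/s; Re = 2.529e+04; ε/D = 2.11e-05; Haaland → f = 0.02433; ΔP_B = f(L/D)(ρV²/2) = 6.893e+05 Pa.
ΔP_A/ΔP_B = 2.448e+04/6.893e+05 = 0.0355.

ΔP_A/ΔP_B ≈ 0.0355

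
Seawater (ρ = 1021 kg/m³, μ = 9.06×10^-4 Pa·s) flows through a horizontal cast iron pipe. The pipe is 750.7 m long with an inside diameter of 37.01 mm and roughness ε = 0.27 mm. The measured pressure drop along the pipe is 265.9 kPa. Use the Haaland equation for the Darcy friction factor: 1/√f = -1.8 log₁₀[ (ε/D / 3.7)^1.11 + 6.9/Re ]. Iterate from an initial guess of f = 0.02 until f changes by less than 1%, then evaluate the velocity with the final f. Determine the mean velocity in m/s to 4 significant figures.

V ≈ 0.8436 m/s

Rearranging Darcy-Weisbach: V = √(2·ΔP·D/(f·L·ρ)). With ε/D = 0.00027/0.03701 = 0.0073, iterate starting from f = 0.02:
  f = 0.02 → V = √(2·2.659e+05·0.03701/(0.02·750.7·1021)) = 1.133 m/s; Re = ρVD/μ = 4.726e+04; f → 0.03563
  f = 0.03563 → V = 0.8489 m/s; Re = 3.541e+04; f → 0.03608
  f = 0.03608 → V = 0.8437 m/s; Re = 3.519e+04; f → 0.03609
Converged (Δf/f < 1%). With the final f = 0.03609: V = √(2·2.659e+05·0.03701/(0.03609·750.7·1021)) = 0.8436 m/s.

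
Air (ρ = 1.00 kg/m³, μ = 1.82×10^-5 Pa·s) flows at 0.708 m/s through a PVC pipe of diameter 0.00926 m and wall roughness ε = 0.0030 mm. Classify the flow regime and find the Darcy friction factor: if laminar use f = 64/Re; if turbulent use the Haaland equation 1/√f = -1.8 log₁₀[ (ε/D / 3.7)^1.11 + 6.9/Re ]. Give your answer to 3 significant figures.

Re = ρVD/μ = 1·0.708·0.00926/1.82e-05 = 360.2.
Re < 2300 → laminar, so f = 64/Re = 0.1777 (roughness is irrelevant in laminar flow).

f ≈ 0.178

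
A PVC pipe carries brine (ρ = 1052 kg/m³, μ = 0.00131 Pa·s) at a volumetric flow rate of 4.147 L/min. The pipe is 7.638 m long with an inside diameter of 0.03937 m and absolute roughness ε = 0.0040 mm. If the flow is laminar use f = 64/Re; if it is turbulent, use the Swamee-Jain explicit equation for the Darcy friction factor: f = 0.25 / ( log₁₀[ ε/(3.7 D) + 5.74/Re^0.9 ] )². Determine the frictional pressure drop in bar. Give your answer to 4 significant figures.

Q = 4.147 L/min = 4.147/60000 = 6.912e-05 m³/s.
Cross-sectional area A = πD²/4 = π(0.03937)²/4 = 0.001217 m²; mean velocity V = Q/A = 6.912e-05/0.001217 = 0.05678 m/s.
Reynolds number Re = ρVD/μ = 1052 · 0.05678 · 0.03937 / 0.00131 = 1795.
Re < 2300 → laminar flow, so f = 64/Re = 64/1795 = 0.03565 (the turbulent correlation is not needed).
Darcy-Weisbach: ΔP = f(L/D)(ρV²/2) = 0.03565·(7.638/0.03937)·(1052·0.05678²/2) = 0.03565·194·1.696 = 11.73 Pa.
ΔP = 11.73 Pa = 1.173×10^-4 bar.

ΔP ≈ 1.173×10^-4 bar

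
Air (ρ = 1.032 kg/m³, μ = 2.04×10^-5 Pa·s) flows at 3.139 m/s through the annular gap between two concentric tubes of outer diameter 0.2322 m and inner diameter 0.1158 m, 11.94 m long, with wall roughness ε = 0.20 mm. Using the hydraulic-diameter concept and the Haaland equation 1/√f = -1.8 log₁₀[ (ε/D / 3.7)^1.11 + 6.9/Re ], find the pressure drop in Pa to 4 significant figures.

Hydraulic diameter D_h = 4A/P = D_o - D_i = 0.2322 - 0.1158 = 0.1164 m.
Re = ρVD_h/μ = 1.032·3.139·0.1164/2.04e-05 = 1.848e+04.
ε/D_h = 0.0002/0.1164 = 0.00172; Haaland gives 1/√f = -1.8 log₁₀[0.0002+0.000373] = 5.835, so f = 0.02937.
ΔP = f(L/D_h)(ρV²/2) = 0.02937·11.94/0.1164·5.084 = 15.32 Pa.

ΔP ≈ 15.32 Pa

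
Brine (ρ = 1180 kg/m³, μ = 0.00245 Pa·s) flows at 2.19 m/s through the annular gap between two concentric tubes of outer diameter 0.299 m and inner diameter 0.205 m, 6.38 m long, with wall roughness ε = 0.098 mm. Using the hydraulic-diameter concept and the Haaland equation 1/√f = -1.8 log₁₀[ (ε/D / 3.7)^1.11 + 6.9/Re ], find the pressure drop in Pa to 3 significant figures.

ΔP ≈ 4250 Pa

Hydraulic diameter D_h = 4A/P = D_o - D_i = 0.299 - 0.205 = 0.094 m.
Re = ρVD_h/μ = 1180·2.19·0.094/0.00245 = 9.915e+04.
ε/D_h = 9.8e-05/0.094 = 0.00104; Haaland gives 1/√f = -1.8 log₁₀[0.000115+6.96e-05] = 6.722, so f = 0.02213.
ΔP = f(L/D_h)(ρV²/2) = 0.02213·6.38/0.094·2830 = 4250 Pa.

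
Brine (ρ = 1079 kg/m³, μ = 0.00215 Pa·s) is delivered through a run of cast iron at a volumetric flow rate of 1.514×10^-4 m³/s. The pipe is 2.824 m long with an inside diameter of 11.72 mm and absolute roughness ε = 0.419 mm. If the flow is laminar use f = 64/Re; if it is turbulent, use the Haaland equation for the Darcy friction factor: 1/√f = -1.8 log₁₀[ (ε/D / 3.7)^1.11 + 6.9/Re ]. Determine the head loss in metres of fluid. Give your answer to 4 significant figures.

Cross-sectional area A = πD²/4 = π(0.01172)²/4 = 0.0001079 m²; mean velocity V = Q/A = 0.0001514/0.0001079 = 1.403 m/s.
Reynolds number Re = ρVD/μ = 1079 · 1.403 · 0.01172 / 0.00215 = 8255.
Re > 4000 → turbulent. Relative roughness ε/D = 0.000419/0.01172 = 0.0358. Haaland: 1/√f = -1.8 log₁₀[(0.0358/3.7)^1.11 + 6.9/8255] = -1.8 log₁₀[0.0058 + 0.000836] = 3.921, so f = 0.06506.
Darcy-Weisbach: ΔP = f(L/D)(ρV²/2) = 0.06506·(2.824/0.01172)·(1079·1.403²/2) = 0.06506·241·1063 = 1.666e+04 Pa.
Head loss h_f = ΔP/(ρg) = 1.666e+04/(1079·9.81) = 1.574 m.

h_f ≈ 1.574 m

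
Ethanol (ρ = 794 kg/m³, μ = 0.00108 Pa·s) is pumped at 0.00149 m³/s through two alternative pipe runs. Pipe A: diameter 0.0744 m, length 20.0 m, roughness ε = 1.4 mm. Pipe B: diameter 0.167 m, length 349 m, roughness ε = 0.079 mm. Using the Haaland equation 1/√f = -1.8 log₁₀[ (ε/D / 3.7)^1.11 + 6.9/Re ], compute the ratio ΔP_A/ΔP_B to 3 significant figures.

ΔP_A/ΔP_B ≈ 4.91

Pipe A: V = Q/A = 0.00149/0.004347 = 0.3427 m/s; Re = 1.875e+04; ε/D = 0.0188; Haaland → f = 0.04966; ΔP_A = f(L/D)(ρV²/2) = 622.5 Pa.
Pipe B: V = Q/A = 0.00149/0.0219 = 0.06802 m/s; Re = 8352; ε/D = 0.000473; Haaland → f = 0.03299; ΔP_B = f(L/D)(ρV²/2) = 126.7 Pa.
ΔP_A/ΔP_B = 622.5/126.7 = 4.91.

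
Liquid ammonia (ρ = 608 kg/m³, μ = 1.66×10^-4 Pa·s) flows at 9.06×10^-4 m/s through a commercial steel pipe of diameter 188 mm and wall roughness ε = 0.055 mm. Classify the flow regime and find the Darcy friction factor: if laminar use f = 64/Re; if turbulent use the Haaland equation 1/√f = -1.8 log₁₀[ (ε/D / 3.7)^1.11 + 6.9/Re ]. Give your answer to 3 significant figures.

Re = ρVD/μ = 608·0.000906·0.188/0.000166 = 623.9.
Re < 2300 → laminar, so f = 64/Re = 0.1026 (roughness is irrelevant in laminar flow).

f ≈ 0.103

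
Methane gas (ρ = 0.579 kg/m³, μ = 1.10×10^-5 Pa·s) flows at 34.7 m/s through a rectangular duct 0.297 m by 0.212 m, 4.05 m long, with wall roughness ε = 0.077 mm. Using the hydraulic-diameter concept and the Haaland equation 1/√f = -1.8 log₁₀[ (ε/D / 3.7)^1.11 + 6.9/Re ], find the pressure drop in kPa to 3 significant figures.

Hydraulic diameter D_h = 4A/P = 4·(0.297·0.212)/(2·(0.297+0.212)) = 0.2519/1.018 = 0.2474 m.
Re = ρVD_h/μ = 0.579·34.7·0.2474/1.1e-05 = 4.519e+05.
ε/D_h = 7.7e-05/0.2474 = 0.000311; Haaland gives 1/√f = -1.8 log₁₀[3e-05+1.53e-05] = 7.82, so f = 0.01635.
ΔP = f(L/D_h)(ρV²/2) = 0.01635·4.05/0.2474·348.6 = 93.31 Pa.
ΔP = 0.0933 kPa.

ΔP ≈ 0.0933 kPa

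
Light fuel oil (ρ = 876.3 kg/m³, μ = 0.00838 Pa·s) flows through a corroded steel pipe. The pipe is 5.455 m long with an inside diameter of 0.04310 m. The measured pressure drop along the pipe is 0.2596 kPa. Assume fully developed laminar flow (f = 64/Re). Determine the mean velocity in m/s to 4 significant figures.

For laminar flow, f = 64/Re with Re = ρVD/μ, so Darcy-Weisbach reduces to ΔP = 32μLV/D². Solving for V: V = ΔP·D²/(32μL) = 259.6·(0.0431)²/(32·0.00838·5.455) = 0.3297 m/s.
Check: Re = ρVD/μ = 876.3·0.3297·0.0431/0.00838 = 1486 < 2300, so the laminar assumption holds.

V ≈ 0.3297 m/s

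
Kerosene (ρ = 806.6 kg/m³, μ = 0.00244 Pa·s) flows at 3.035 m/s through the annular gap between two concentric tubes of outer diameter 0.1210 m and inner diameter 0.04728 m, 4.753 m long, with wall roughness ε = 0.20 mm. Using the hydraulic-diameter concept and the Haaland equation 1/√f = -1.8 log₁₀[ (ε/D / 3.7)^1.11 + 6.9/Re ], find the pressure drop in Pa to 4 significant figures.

Hydraulic diameter D_h = 4A/P = D_o - D_i = 0.121 - 0.04728 = 0.07372 m.
Re = ρVD_h/μ = 806.6·3.035·0.07372/0.00244 = 7.396e+04.
ε/D_h = 0.0002/0.07372 = 0.00271; Haaland gives 1/√f = -1.8 log₁₀[0.000331+9.33e-05] = 6.069, so f = 0.02715.
ΔP = f(L/D_h)(ρV²/2) = 0.02715·4.753/0.07372·3715 = 6502 Pa.

ΔP ≈ 6502 Pa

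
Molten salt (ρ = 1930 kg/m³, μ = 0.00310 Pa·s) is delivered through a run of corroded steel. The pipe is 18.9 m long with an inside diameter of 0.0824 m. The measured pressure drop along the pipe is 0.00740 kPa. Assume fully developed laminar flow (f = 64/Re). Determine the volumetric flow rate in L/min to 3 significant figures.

For laminar flow, f = 64/Re with Re = ρVD/μ, so Darcy-Weisbach reduces to ΔP = 32μLV/D². Solving for V: V = ΔP·D²/(32μL) = 7.4·(0.0824)²/(32·0.0031·18.9) = 0.0268 m/s.
Check: Re = ρVD/μ = 1930·0.0268·0.0824/0.0031 = 1375 < 2300, so the laminar assumption holds.
Q = V·A = 0.0268·(π/4·0.0824²) = 0.0001429 m³/s = 8.57 L/min.

Q ≈ 8.57 L/min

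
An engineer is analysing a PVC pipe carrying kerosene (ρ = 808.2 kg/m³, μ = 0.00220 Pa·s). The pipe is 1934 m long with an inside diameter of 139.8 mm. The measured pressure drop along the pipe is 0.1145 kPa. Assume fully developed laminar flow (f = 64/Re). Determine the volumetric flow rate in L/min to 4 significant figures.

Q ≈ 15.14 L/min

For laminar flow, f = 64/Re with Re = ρVD/μ, so Darcy-Weisbach reduces to ΔP = 32μLV/D². Solving for V: V = ΔP·D²/(32μL) = 114.5·(0.1398)²/(32·0.0022·1934) = 0.01644 m/s.
Check: Re = ρVD/μ = 808.2·0.01644·0.1398/0.0022 = 844.1 < 2300, so the laminar assumption holds.
Q = V·A = 0.01644·(π/4·0.1398²) = 0.0002523 m³/s = 15.14 L/min.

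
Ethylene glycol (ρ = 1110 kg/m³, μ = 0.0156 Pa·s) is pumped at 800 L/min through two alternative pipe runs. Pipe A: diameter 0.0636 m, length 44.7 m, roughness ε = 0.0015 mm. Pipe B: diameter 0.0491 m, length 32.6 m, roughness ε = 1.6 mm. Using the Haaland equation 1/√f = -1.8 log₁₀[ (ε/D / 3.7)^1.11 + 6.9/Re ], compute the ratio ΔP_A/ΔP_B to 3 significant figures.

Pipe A: V = Q/A = 0.01333/0.003177 = 4.197 m/s; Re = 1.899e+04; ε/D = 2.36e-05; Haaland → f = 0.02612; ΔP_A = f(L/D)(ρV²/2) = 1.794e+05 Pa.
Pipe B: V = Q/A = 0.01333/0.001893 = 7.042 m/s; Re = 2.46e+04; ε/D = 0.0326; Haaland → f = 0.06051; ΔP_B = f(L/D)(ρV²/2) = 1.106e+06 Pa.
ΔP_A/ΔP_B = 1.794e+05/1.106e+06 = 0.162.

ΔP_A/ΔP_B ≈ 0.162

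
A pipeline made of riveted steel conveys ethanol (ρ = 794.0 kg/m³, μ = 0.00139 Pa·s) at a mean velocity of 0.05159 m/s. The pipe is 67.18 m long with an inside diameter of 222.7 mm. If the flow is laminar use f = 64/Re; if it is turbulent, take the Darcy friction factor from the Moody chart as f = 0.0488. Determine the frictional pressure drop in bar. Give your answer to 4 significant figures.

ΔP ≈ 1.555×10^-4 bar

Reynolds number Re = ρVD/μ = 794 · 0.05159 · 0.2227 / 0.00139 = 6563.
Re > 4000 → turbulent; use the Moody-chart value f = 0.0488.
Darcy-Weisbach: ΔP = f(L/D)(ρV²/2) = 0.0488·(67.18/0.2227)·(794·0.05159²/2) = 0.0488·301.7·1.057 = 15.55 Pa.
ΔP = 15.55 Pa = 1.555×10^-4 bar.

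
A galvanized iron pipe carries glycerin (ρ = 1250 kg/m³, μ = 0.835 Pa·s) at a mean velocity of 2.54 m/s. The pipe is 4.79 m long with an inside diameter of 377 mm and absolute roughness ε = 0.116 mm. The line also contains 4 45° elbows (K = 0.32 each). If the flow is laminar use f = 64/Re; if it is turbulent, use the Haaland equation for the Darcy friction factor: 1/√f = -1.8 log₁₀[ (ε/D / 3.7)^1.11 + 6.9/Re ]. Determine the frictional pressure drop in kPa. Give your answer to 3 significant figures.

Reynolds number Re = ρVD/μ = 1250 · 2.54 · 0.377 / 0.835 = 1434.
Re < 2300 → laminar flow, so f = 64/Re = 64/1434 = 0.04465 (the turbulent correlation is not needed).
Total minor-loss coefficient ΣK = 4·0.32 = 1.28.
ΔP = [f·L/D + ΣK]·(ρV²/2) = [0.04465·4.79/0.377 + 1.28]·(1250·2.54²/2) = [0.5673 + 1.28]·4032 = 7449 Pa.
ΔP = 7449 Pa = 7.45 kPa.

ΔP ≈ 7.45 kPa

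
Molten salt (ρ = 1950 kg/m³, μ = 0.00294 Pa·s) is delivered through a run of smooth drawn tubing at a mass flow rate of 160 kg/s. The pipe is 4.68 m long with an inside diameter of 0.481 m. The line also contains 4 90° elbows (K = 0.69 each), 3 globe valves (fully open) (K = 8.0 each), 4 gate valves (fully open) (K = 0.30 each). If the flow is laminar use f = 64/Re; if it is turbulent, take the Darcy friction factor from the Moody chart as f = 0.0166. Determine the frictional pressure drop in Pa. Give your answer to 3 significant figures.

ΔP ≈ 5590 Pa

A = πD²/4 = π(0.481)²/4 = 0.1817 m²; mean velocity V = ṁ/(ρA) = 160/(1950 · 0.1817) = 0.4515 m/s.
Reynolds number Re = ρVD/μ = 1950 · 0.4515 · 0.481 / 0.00294 = 1.441e+05.
Re > 4000 → turbulent; use the Moody-chart value f = 0.0166.
Total minor-loss coefficient ΣK = 4·0.69 + 3·8 + 4·0.3 = 28.
ΔP = [f·L/D + ΣK]·(ρV²/2) = [0.0166·4.68/0.481 + 28]·(1950·0.4515²/2) = [0.1615 + 28]·198.8 = 5591 Pa.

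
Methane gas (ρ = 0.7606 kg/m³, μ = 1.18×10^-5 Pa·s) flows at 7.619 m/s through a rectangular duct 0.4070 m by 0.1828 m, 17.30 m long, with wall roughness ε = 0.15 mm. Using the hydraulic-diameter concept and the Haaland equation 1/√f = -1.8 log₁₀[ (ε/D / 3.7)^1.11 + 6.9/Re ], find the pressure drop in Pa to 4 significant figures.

Hydraulic diameter D_h = 4A/P = 4·(0.407·0.1828)/(2·(0.407+0.1828)) = 0.2976/1.18 = 0.2523 m.
Re = ρVD_h/μ = 0.7606·7.619·0.2523/1.18e-05 = 1.239e+05.
ε/D_h = 0.00015/0.2523 = 0.000595; Haaland gives 1/√f = -1.8 log₁₀[6.15e-05+5.57e-05] = 7.076, so f = 0.01997.
ΔP = f(L/D_h)(ρV²/2) = 0.01997·17.3/0.2523·22.08 = 30.23 Pa.

ΔP ≈ 30.23 Pa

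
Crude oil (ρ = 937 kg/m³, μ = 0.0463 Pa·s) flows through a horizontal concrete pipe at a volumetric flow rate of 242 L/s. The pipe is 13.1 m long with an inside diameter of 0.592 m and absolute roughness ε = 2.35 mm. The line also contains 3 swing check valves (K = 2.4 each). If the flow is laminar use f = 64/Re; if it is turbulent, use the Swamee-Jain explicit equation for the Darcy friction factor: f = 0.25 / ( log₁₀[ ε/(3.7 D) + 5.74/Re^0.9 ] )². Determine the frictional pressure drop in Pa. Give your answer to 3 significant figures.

ΔP ≈ 2900 Pa

Q = 242 L/s = 242/1000 = 0.242 m³/s.
Cross-sectional area A = πD²/4 = π(0.592)²/4 = 0.2753 m²; mean velocity V = Q/A = 0.242/0.2753 = 0.8792 m/s.
Reynolds number Re = ρVD/μ = 937 · 0.8792 · 0.592 / 0.0463 = 1.053e+04.
Re > 4000 → turbulent. Relative roughness ε/D = 0.00235/0.592 = 0.00397. Swamee-Jain: f = 0.25/(log₁₀[0.00397/3.7 + 5.74/1.053e+04^0.9])² = 0.25/(log₁₀[0.00107 + 0.00138])² = 0.25/(-2.611)² = 0.03667.
Total minor-loss coefficient ΣK = 3·2.4 = 7.2.
ΔP = [f·L/D + ΣK]·(ρV²/2) = [0.03667·13.1/0.592 + 7.2]·(937·0.8792²/2) = [0.8114 + 7.2]·362.1 = 2901 Pa.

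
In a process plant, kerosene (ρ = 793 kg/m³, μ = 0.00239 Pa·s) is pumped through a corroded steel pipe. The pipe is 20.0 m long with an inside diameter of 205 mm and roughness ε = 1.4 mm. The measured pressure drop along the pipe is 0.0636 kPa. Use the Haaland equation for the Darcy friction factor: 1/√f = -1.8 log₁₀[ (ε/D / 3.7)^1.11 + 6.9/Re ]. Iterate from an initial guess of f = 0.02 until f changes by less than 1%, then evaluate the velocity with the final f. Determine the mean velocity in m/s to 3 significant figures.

V ≈ 0.208 m/s

Rearranging Darcy-Weisbach: V = √(2·ΔP·D/(f·L·ρ)). With ε/D = 0.0014/0.205 = 0.00683, iterate starting from f = 0.02:
  f = 0.02 → V = √(2·63.6·0.205/(0.02·20·793)) = 0.2867 m/s; Re = ρVD/μ = 1.95e+04; f → 0.03686
  f = 0.03686 → V = 0.2112 m/s; Re = 1.437e+04; f → 0.03793
  f = 0.03793 → V = 0.2082 m/s; Re = 1.416e+04; f → 0.03798
Converged (Δf/f < 1%). With the final f = 0.03798: V = √(2·63.6·0.205/(0.03798·20·793)) = 0.2081 m/s.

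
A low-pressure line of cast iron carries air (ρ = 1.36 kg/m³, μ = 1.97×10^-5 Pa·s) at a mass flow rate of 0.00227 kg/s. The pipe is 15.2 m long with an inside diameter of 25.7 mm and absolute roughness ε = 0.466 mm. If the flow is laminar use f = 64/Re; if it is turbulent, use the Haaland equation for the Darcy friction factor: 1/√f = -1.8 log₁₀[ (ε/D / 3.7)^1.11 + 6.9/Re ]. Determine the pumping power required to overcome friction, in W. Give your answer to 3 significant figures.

P ≈ 0.371 W

A = πD²/4 = π(0.0257)²/4 = 0.0005187 m²; mean velocity V = ṁ/(ρA) = 0.00227/(1.36 · 0.0005187) = 3.218 m/s.
Reynolds number Re = ρVD/μ = 1.36 · 3.218 · 0.0257 / 1.97e-05 = 5709.
Re > 4000 → turbulent. Relative roughness ε/D = 0.000466/0.0257 = 0.0181. Haaland: 1/√f = -1.8 log₁₀[(0.0181/3.7)^1.11 + 6.9/5709] = -1.8 log₁₀[0.00273 + 0.00121] = 4.328, so f = 0.05338.
Darcy-Weisbach: ΔP = f(L/D)(ρV²/2) = 0.05338·(15.2/0.0257)·(1.36·3.218²/2) = 0.05338·591.4·7.04 = 222.2 Pa.
Q = ṁ/ρ = 0.00227/1.36 = 0.001669 m³/s.
Pumping power P = QΔP = 0.001669·222.2 = 0.3710 W = 0.371 W.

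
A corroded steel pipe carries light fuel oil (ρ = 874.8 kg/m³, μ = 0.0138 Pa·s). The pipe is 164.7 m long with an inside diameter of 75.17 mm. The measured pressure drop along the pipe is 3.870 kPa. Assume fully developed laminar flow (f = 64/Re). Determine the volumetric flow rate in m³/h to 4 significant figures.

Q ≈ 4.804 m³/h

For laminar flow, f = 64/Re with Re = ρVD/μ, so Darcy-Weisbach reduces to ΔP = 32μLV/D². Solving for V: V = ΔP·D²/(32μL) = 3870·(0.07517)²/(32·0.0138·164.7) = 0.3007 m/s.
Check: Re = ρVD/μ = 874.8·0.3007·0.07517/0.0138 = 1433 < 2300, so the laminar assumption holds.
Q = V·A = 0.3007·(π/4·0.07517²) = 0.001334 m³/s = 4.804 m³/h.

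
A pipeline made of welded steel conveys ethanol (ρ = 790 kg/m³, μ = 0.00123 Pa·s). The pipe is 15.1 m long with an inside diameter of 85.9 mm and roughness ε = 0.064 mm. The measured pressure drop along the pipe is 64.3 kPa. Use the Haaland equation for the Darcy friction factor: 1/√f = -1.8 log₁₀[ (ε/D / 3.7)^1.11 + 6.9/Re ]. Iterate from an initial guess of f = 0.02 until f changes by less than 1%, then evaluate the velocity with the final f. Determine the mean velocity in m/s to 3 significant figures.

V ≈ 6.95 m/s

Rearranging Darcy-Weisbach: V = √(2·ΔP·D/(f·L·ρ)). With ε/D = 6.4e-05/0.0859 = 0.000745, iterate starting from f = 0.02:
  f = 0.02 → V = √(2·6.43e+04·0.0859/(0.02·15.1·790)) = 6.805 m/s; Re = ρVD/μ = 3.754e+05; f → 0.01918
  f = 0.01918 → V = 6.949 m/s; Re = 3.834e+05; f → 0.01916
Converged (Δf/f < 1%). With the final f = 0.01916: V = √(2·6.43e+04·0.0859/(0.01916·15.1·790)) = 6.952 m/s.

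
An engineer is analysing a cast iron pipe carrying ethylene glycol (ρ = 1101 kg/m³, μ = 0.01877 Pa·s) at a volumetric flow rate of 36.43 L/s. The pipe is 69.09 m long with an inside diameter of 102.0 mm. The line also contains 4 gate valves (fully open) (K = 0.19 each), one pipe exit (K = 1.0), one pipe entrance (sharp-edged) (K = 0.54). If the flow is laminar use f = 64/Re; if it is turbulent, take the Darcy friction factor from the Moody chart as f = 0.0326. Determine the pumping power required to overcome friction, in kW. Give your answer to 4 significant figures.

Q = 36.43 L/s = 36.43/1000 = 0.03643 m³/s.
Cross-sectional area A = πD²/4 = π(0.102)²/4 = 0.008171 m²; mean velocity V = Q/A = 0.03643/0.008171 = 4.458 m/s.
Reynolds number Re = ρVD/μ = 1101 · 4.458 · 0.102 / 0.0188 = 2.667e+04.
Re > 4000 → turbulent; use the Moody-chart value f = 0.0326.
Total minor-loss coefficient ΣK = 4·0.19 + 1·1 + 1·0.54 = 2.3.
ΔP = [f·L/D + ΣK]·(ρV²/2) = [0.0326·69.09/0.102 + 2.3]·(1101·4.458²/2) = [22.08 + 2.3]·1.094e+04 = 2.668e+05 Pa.
Pumping power P = QΔP = 0.03643·2.668e+05 = 9718.9 W = 9.719 kW.

P ≈ 9.719 kW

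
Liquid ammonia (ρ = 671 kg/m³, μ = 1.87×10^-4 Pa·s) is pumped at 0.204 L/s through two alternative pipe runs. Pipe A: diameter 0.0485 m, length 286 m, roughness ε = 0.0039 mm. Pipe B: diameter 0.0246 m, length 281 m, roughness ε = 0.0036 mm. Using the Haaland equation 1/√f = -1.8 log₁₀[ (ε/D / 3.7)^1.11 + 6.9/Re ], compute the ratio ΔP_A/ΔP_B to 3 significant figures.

Pipe A: V = Q/A = 0.000204/0.001847 = 0.1104 m/s; Re = 1.922e+04; ε/D = 8.04e-05; Haaland → f = 0.02613; ΔP_A = f(L/D)(ρV²/2) = 630.3 Pa.
Pipe B: V = Q/A = 0.000204/0.0004753 = 0.4292 m/s; Re = 3.789e+04; ε/D = 0.000146; Haaland → f = 0.02243; ΔP_B = f(L/D)(ρV²/2) = 1.583e+04 Pa.
ΔP_A/ΔP_B = 630.3/1.583e+04 = 0.0398.

ΔP_A/ΔP_B ≈ 0.0398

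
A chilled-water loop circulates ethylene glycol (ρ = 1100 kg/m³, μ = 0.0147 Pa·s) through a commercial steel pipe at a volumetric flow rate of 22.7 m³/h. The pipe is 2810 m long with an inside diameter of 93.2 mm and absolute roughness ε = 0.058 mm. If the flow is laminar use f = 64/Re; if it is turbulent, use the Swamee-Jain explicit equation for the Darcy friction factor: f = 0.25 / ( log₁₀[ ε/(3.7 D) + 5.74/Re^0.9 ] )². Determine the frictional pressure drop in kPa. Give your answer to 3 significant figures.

Q = 22.7 m³/h = 22.7/3600 = 0.006306 m³/s.
Cross-sectional area A = πD²/4 = π(0.0932)²/4 = 0.006822 m²; mean velocity V = Q/A = 0.006306/0.006822 = 0.9243 m/s.
Reynolds number Re = ρVD/μ = 1100 · 0.9243 · 0.0932 / 0.0147 = 6446.
Re > 4000 → turbulent. Relative roughness ε/D = 5.8e-05/0.0932 = 0.000622. Swamee-Jain: f = 0.25/(log₁₀[0.000622/3.7 + 5.74/6446^0.9])² = 0.25/(log₁₀[0.000168 + 0.00214])² = 0.25/(-2.637)² = 0.03596.
Darcy-Weisbach: ΔP = f(L/D)(ρV²/2) = 0.03596·(2810/0.0932)·(1100·0.9243²/2) = 0.03596·3.015e+04·469.9 = 5.095e+05 Pa.
ΔP = 5.095e+05 Pa = 509 kPa.

ΔP ≈ 509 kPa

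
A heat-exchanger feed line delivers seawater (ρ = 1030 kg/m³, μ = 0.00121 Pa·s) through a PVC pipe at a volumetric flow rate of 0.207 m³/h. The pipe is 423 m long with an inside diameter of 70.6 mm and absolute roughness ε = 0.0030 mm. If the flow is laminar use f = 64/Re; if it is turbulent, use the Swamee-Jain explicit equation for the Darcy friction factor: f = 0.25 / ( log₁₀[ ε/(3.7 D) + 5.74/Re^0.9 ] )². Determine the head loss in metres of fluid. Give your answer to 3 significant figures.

h_f ≈ 0.00478 m

Q = 0.207 m³/h = 0.207/3600 = 5.75e-05 m³/s.
Cross-sectional area A = πD²/4 = π(0.0706)²/4 = 0.003915 m²; mean velocity V = Q/A = 5.75e-05/0.003915 = 0.01469 m/s.
Reynolds number Re = ρVD/μ = 1030 · 0.01469 · 0.0706 / 0.00121 = 882.7.
Re < 2300 → laminar flow, so f = 64/Re = 64/882.7 = 0.0725 (the turbulent correlation is not needed).
Darcy-Weisbach: ΔP = f(L/D)(ρV²/2) = 0.0725·(423/0.0706)·(1030·0.01469²/2) = 0.0725·5992·0.1111 = 48.27 Pa.
Head loss h_f = ΔP/(ρg) = 48.27/(1030·9.81) = 0.00478 m.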